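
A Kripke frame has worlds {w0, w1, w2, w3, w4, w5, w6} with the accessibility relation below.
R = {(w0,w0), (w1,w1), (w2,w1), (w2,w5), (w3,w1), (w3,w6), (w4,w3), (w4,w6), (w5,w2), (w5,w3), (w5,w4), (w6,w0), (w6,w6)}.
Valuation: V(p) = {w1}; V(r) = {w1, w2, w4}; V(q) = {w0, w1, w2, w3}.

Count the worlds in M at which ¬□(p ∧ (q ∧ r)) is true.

6

Let φ = ¬□(p ∧ (q ∧ r)). Evaluate φ at each world:
  w0 (successors {w0}): φ is true.
  w1 (successors {w1}): φ is false.
  w2 (successors {w1, w5}): φ is true.
  w3 (successors {w1, w6}): φ is true.
  w4 (successors {w3, w6}): φ is true.
  w5 (successors {w2, w3, w4}): φ is true.
  w6 (successors {w0, w6}): φ is true.
For instance, at w5:
  At w5: □(p ∧ (q ∧ r)) is false, so ¬□(p ∧ (q ∧ r)) is true.
    At w5: □(p ∧ (q ∧ r)) requires p ∧ (q ∧ r) at every successor {w2, w3, w4}.
      p ∧ (q ∧ r) fails at w2, so □(p ∧ (q ∧ r)) is false at w5.
Satisfying worlds: {w0, w2, w3, w4, w5, w6}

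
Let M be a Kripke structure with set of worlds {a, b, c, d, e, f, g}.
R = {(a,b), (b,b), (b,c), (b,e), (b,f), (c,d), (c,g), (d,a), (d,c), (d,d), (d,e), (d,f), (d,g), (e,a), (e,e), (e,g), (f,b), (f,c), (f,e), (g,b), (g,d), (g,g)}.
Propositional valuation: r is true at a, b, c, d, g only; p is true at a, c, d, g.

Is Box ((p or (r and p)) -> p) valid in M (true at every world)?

Let φ = Box ((p or (r and p)) -> p). Evaluate φ at each world:
  a (successors {b}): φ is true.
  b (successors {b, c, e, f}): φ is true.
  c (successors {d, g}): φ is true.
  d (successors {a, c, d, e, f, g}): φ is true.
  e (successors {a, e, g}): φ is true.
  f (successors {b, c, e}): φ is true.
  g (successors {b, d, g}): φ is true.
For instance, at f:
  At f: Box ((p or (r and p)) -> p) requires (p or (r and p)) -> p at every successor {b, c, e}.
    At b: (p or (r and p)) -> p is true.
    At c: (p or (r and p)) -> p is true.
    At e: (p or (r and p)) -> p is true.
  So Box ((p or (r and p)) -> p) is true at f.

Yes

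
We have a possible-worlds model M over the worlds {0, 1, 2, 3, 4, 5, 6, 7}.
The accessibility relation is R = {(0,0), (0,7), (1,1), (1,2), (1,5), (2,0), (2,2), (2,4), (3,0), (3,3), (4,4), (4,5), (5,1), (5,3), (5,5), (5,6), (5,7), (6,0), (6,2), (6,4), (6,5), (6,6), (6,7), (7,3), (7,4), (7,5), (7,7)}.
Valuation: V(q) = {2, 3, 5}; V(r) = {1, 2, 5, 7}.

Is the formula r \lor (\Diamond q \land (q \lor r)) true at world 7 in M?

Yes

At 7: r is true, \Diamond q \land (q \lor r) is true, so r \lor (\Diamond q \land (q \lor r)) is true.
  At 7: \Diamond q is true, q \lor r is true, so \Diamond q \land (q \lor r) is true.
    At 7: \Diamond q requires q at some successor in {3, 4, 5, 7}.
      q holds at 3, so \Diamond q is true at 7.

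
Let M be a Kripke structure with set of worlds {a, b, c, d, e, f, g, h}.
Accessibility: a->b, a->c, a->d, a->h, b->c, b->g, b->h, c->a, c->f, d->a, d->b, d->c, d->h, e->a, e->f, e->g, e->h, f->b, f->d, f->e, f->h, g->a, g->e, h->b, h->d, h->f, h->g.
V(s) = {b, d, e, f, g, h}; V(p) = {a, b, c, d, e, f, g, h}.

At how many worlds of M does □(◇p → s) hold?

Recall that □ψ holds at a world iff ψ holds at every accessible world, and ◇ψ holds iff ψ holds at some accessible world.
Let φ = □(◇p → s). Evaluate φ at each world:
  a (successors {b, c, d, h}): φ is false.
  b (successors {c, g, h}): φ is false.
  c (successors {a, f}): φ is false.
  d (successors {a, b, c, h}): φ is false.
  e (successors {a, f, g, h}): φ is false.
  f (successors {b, d, e, h}): φ is true.
  g (successors {a, e}): φ is false.
  h (successors {b, d, f, g}): φ is true.
For instance, at e:
  At e: □(◇p → s) requires ◇p → s at every successor {a, f, g, h}.
    ◇p → s fails at a, so □(◇p → s) is false at e.
      At a: ◇p is true, s is false, so ◇p → s is false.
Satisfying worlds: {f, h}

2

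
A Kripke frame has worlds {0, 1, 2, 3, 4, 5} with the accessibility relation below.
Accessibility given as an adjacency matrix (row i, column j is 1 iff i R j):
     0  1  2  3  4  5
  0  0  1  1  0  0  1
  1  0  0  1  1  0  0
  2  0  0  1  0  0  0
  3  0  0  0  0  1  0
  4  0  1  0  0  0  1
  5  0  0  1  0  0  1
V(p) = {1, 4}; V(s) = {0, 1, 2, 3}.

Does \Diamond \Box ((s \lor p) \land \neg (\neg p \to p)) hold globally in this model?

Let φ = \Diamond \Box ((s \lor p) \land \neg (\neg p \to p)). Evaluate φ at each world:
  0 (successors {1, 2, 5}): φ is true.
  1 (successors {2, 3}): φ is true.
  2 (successors {2}): φ is true.
  3 (successors {4}): φ is false.
  4 (successors {1, 5}): φ is true.
  5 (successors {2, 5}): φ is true.
Detail at 3 (counterexample):
  At 3: \Diamond \Box ((s \lor p) \land \neg (\neg p \to p)) requires \Box ((s \lor p) \land \neg (\neg p \to p)) at some successor in {4}.
    At 4: \Box ((s \lor p) \land \neg (\neg p \to p)) is false.
  So \Diamond \Box ((s \lor p) \land \neg (\neg p \to p)) is false at 3.

No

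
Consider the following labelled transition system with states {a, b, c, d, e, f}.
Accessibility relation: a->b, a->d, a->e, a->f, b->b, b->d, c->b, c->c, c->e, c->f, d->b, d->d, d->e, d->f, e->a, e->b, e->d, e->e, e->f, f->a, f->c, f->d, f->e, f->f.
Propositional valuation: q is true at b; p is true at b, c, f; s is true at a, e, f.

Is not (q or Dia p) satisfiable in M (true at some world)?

Let φ = not (q or Dia p). Evaluate φ at each world:
  a (successors {b, d, e, f}): φ is false.
  b (successors {b, d}): φ is false.
  c (successors {b, c, e, f}): φ is false.
  d (successors {b, d, e, f}): φ is false.
  e (successors {a, b, d, e, f}): φ is false.
  f (successors {a, c, d, e, f}): φ is false.
For instance, at d:
  At d: q or Dia p is true, so not (q or Dia p) is false.
    At d: q is false, Dia p is true, so q or Dia p is true.
      At d: Dia p requires p at some successor in {b, d, e, f}.
        p holds at b, so Dia p is true at d.

No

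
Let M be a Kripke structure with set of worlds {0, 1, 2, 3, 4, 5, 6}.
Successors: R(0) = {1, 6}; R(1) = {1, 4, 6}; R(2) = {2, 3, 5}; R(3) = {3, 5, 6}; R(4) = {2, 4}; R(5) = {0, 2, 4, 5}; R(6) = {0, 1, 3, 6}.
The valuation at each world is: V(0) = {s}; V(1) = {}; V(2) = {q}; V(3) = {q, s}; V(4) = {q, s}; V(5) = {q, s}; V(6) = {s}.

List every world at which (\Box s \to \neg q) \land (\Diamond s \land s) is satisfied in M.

Recall that \Box ψ holds at a world iff ψ holds at every accessible world, and \Diamond ψ holds iff ψ holds at some accessible world.
Let φ = (\Box s \to \neg q) \land (\Diamond s \land s). Evaluate φ at each world:
  0 (successors {1, 6}): φ is true.
  1 (successors {1, 4, 6}): φ is false.
  2 (successors {2, 3, 5}): φ is false.
  3 (successors {3, 5, 6}): φ is false.
  4 (successors {2, 4}): φ is true.
  5 (successors {0, 2, 4, 5}): φ is true.
  6 (successors {0, 1, 3, 6}): φ is true.
For instance, at 5:
  At 5: \Box s \to \neg q is true, \Diamond s \land s is true, so (\Box s \to \neg q) \land (\Diamond s \land s) is true.
    At 5: \Box s is false, \neg q is false, so \Box s \to \neg q is true.
      At 5: \Box s requires s at every successor {0, 2, 4, 5}.
        s fails at 2, so \Box s is false at 5.
    At 5: \Diamond s is true, s is true, so \Diamond s \land s is true.
      At 5: \Diamond s requires s at some successor in {0, 2, 4, 5}.
        s holds at 0, so \Diamond s is true at 5.
Satisfying worlds: {0, 4, 5, 6}

0, 4, 5, 6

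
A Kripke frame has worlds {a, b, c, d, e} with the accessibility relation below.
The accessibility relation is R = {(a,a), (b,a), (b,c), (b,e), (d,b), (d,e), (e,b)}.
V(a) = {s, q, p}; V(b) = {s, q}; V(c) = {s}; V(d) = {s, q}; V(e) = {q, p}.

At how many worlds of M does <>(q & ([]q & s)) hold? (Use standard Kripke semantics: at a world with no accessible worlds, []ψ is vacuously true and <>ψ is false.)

Let φ = <>(q & ([]q & s)). Evaluate φ at each world:
  a (successors {a}): φ is true.
  b (successors {a, c, e}): φ is true.
  c (successors ∅): φ is false.
  d (successors {b, e}): φ is false.
  e (successors {b}): φ is false.
For instance, at d:
  At d: <>(q & ([]q & s)) requires q & ([]q & s) at some successor in {b, e}.
    At b: q & ([]q & s) is false.
    At e: q & ([]q & s) is false.
  So <>(q & ([]q & s)) is false at d.
Satisfying worlds: {a, b}

2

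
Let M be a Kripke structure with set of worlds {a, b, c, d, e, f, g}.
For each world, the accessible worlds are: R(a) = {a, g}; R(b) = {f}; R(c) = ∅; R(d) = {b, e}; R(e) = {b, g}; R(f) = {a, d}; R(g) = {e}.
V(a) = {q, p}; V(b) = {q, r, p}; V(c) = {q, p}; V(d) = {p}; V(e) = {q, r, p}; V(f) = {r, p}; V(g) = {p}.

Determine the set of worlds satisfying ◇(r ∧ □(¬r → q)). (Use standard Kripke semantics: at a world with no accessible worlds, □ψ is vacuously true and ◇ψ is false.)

Recall that □ψ holds at a world iff ψ holds at every accessible world, and ◇ψ holds iff ψ holds at some accessible world.
Let φ = ◇(r ∧ □(¬r → q)). Evaluate φ at each world:
  a (successors {a, g}): φ is false.
  b (successors {f}): φ is false.
  c (successors ∅): φ is false.
  d (successors {b, e}): φ is true.
  e (successors {b, g}): φ is true.
  f (successors {a, d}): φ is false.
  g (successors {e}): φ is false.
For instance, at d:
  At d: ◇(r ∧ □(¬r → q)) requires r ∧ □(¬r → q) at some successor in {b, e}.
    r ∧ □(¬r → q) holds at b, so ◇(r ∧ □(¬r → q)) is true at d.
      At b: r is true, □(¬r → q) is true, so r ∧ □(¬r → q) is true.
Satisfying worlds: {d, e}

d, e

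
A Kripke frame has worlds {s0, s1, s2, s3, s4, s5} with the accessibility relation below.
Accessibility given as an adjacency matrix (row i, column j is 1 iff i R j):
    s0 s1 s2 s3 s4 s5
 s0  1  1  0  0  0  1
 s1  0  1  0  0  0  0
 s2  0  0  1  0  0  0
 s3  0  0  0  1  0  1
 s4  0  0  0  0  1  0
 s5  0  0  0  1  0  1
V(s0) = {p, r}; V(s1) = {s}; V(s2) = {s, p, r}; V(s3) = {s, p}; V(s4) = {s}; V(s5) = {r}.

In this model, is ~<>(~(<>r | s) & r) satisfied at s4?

At s4: <>(~(<>r | s) & r) is false, so ~<>(~(<>r | s) & r) is true.
  At s4: <>(~(<>r | s) & r) requires ~(<>r | s) & r at some successor in {s4}.
    At s4: ~(<>r | s) & r is false.
  So <>(~(<>r | s) & r) is false at s4.

Yes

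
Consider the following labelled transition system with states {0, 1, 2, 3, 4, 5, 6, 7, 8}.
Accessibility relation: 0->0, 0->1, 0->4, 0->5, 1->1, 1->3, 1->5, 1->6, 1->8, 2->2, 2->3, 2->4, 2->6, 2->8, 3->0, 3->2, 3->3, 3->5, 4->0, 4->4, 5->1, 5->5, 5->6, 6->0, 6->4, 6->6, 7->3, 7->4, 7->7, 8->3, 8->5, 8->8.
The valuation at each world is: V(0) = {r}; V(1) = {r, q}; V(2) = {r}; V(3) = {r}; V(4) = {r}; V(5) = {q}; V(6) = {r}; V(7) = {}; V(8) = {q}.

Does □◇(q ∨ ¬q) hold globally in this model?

Yes

Recall that □ψ holds at a world iff ψ holds at every accessible world, and ◇ψ holds iff ψ holds at some accessible world.
Let φ = □◇(q ∨ ¬q). Evaluate φ at each world:
  0 (successors {0, 1, 4, 5}): φ is true.
  1 (successors {1, 3, 5, 6, 8}): φ is true.
  2 (successors {2, 3, 4, 6, 8}): φ is true.
  3 (successors {0, 2, 3, 5}): φ is true.
  4 (successors {0, 4}): φ is true.
  5 (successors {1, 5, 6}): φ is true.
  6 (successors {0, 4, 6}): φ is true.
  7 (successors {3, 4, 7}): φ is true.
  8 (successors {3, 5, 8}): φ is true.
For instance, at 7:
  At 7: □◇(q ∨ ¬q) requires ◇(q ∨ ¬q) at every successor {3, 4, 7}.
      At 3: ◇(q ∨ ¬q) requires q ∨ ¬q at some successor in {0, 2, 3, 5}.
        q ∨ ¬q holds at 0, so ◇(q ∨ ¬q) is true at 3.
      At 4: ◇(q ∨ ¬q) requires q ∨ ¬q at some successor in {0, 4}.
        q ∨ ¬q holds at 0, so ◇(q ∨ ¬q) is true at 4.
      At 7: ◇(q ∨ ¬q) requires q ∨ ¬q at some successor in {3, 4, 7}.
        q ∨ ¬q holds at 3, so ◇(q ∨ ¬q) is true at 7.
  So □◇(q ∨ ¬q) is true at 7.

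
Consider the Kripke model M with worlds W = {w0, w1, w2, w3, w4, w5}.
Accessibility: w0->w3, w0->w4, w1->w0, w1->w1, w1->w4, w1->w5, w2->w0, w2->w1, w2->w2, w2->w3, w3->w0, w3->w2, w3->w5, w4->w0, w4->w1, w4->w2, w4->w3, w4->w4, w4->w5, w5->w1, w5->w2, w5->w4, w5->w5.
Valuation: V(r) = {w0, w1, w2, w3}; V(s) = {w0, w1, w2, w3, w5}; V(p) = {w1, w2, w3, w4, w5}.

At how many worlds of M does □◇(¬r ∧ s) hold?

1

Let φ = □◇(¬r ∧ s). Evaluate φ at each world:
  w0 (successors {w3, w4}): φ is true.
  w1 (successors {w0, w1, w4, w5}): φ is false.
  w2 (successors {w0, w1, w2, w3}): φ is false.
  w3 (successors {w0, w2, w5}): φ is false.
  w4 (successors {w0, w1, w2, w3, w4, w5}): φ is false.
  w5 (successors {w1, w2, w4, w5}): φ is false.
For instance, at w2:
  At w2: □◇(¬r ∧ s) requires ◇(¬r ∧ s) at every successor {w0, w1, w2, w3}.
    ◇(¬r ∧ s) fails at w0, so □◇(¬r ∧ s) is false at w2.
      At w0: ◇(¬r ∧ s) requires ¬r ∧ s at some successor in {w3, w4}.
        At w3: ¬r ∧ s is false.
        At w4: ¬r ∧ s is false.
      So ◇(¬r ∧ s) is false at w0.
Satisfying worlds: {w0}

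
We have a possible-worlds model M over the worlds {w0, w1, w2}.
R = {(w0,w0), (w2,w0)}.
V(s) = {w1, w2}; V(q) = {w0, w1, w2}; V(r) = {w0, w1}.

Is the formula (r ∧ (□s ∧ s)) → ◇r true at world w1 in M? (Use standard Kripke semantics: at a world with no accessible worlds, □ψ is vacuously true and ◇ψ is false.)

No

At w1: r ∧ (□s ∧ s) is true, ◇r is false, so (r ∧ (□s ∧ s)) → ◇r is false.
  At w1: r is true, □s ∧ s is true, so r ∧ (□s ∧ s) is true.
    At w1: □s is true, s is true, so □s ∧ s is true.
      At w1: no accessible worlds, so □s holds vacuously.
  At w1: no accessible worlds, so ◇r is false.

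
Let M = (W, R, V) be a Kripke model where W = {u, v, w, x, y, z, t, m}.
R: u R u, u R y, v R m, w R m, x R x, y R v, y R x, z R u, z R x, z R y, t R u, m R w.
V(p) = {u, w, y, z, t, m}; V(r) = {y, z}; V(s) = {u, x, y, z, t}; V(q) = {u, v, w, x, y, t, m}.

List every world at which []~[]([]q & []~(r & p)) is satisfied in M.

t

Let φ = []~[]([]q & []~(r & p)). Evaluate φ at each world:
  u (successors {u, y}): φ is false.
  v (successors {m}): φ is false.
  w (successors {m}): φ is false.
  x (successors {x}): φ is false.
  y (successors {v, x}): φ is false.
  z (successors {u, x, y}): φ is false.
  t (successors {u}): φ is true.
  m (successors {w}): φ is false.
For instance, at u:
  At u: []~[]([]q & []~(r & p)) requires ~[]([]q & []~(r & p)) at every successor {u, y}.
    ~[]([]q & []~(r & p)) fails at y, so []~[]([]q & []~(r & p)) is false at u.
      At y: []([]q & []~(r & p)) is true, so ~[]([]q & []~(r & p)) is false.
Satisfying worlds: {t}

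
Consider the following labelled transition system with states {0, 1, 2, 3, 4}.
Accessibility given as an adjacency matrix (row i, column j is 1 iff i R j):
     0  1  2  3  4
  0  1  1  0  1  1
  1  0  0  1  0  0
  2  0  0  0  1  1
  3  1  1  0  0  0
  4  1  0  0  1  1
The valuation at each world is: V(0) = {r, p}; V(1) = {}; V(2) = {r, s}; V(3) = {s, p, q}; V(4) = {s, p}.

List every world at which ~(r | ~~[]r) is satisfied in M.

Let φ = ~(r | ~~[]r). Evaluate φ at each world:
  0 (successors {0, 1, 3, 4}): φ is false.
  1 (successors {2}): φ is false.
  2 (successors {3, 4}): φ is false.
  3 (successors {0, 1}): φ is true.
  4 (successors {0, 3, 4}): φ is true.
For instance, at 2:
  At 2: r | ~~[]r is true, so ~(r | ~~[]r) is false.
    At 2: r is true, ~~[]r is false, so r | ~~[]r is true.
      At 2: ~[]r is true, so ~~[]r is false.
Satisfying worlds: {3, 4}

3, 4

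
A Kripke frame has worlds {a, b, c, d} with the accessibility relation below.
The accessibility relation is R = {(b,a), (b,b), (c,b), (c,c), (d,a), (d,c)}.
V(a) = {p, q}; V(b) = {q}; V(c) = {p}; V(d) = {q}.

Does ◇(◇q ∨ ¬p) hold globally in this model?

No

Let φ = ◇(◇q ∨ ¬p). Evaluate φ at each world:
  a (successors ∅): φ is false.
  b (successors {a, b}): φ is true.
  c (successors {b, c}): φ is true.
  d (successors {a, c}): φ is true.
Detail at a (counterexample):
  At a: no accessible worlds, so ◇(◇q ∨ ¬p) is false.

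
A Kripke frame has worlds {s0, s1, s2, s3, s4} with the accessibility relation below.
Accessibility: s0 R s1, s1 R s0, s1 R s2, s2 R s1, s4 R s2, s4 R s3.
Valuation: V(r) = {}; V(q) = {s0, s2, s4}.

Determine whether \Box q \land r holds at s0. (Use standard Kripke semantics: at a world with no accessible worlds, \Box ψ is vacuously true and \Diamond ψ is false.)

No

At s0: \Box q is false, r is false, so \Box q \land r is false.
  At s0: \Box q requires q at every successor {s1}.
    q fails at s1, so \Box q is false at s0.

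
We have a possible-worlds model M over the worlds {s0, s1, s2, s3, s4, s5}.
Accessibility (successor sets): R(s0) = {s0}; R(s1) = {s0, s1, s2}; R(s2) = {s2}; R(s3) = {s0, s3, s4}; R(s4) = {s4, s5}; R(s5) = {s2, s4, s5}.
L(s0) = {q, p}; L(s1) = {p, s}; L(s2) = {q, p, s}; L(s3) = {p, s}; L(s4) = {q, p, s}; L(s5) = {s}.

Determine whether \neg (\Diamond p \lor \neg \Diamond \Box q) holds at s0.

No

Recall that \Box ψ holds at a world iff ψ holds at every accessible world, and \Diamond ψ holds iff ψ holds at some accessible world.
At s0: \Diamond p \lor \neg \Diamond \Box q is true, so \neg (\Diamond p \lor \neg \Diamond \Box q) is false.
  At s0: \Diamond p is true, \neg \Diamond \Box q is false, so \Diamond p \lor \neg \Diamond \Box q is true.
    At s0: \Diamond p requires p at some successor in {s0}.
      p holds at s0, so \Diamond p is true at s0.
    At s0: \Diamond \Box q is true, so \neg \Diamond \Box q is false.
      At s0: \Diamond \Box q requires \Box q at some successor in {s0}.
        \Box q holds at s0, so \Diamond \Box q is true at s0.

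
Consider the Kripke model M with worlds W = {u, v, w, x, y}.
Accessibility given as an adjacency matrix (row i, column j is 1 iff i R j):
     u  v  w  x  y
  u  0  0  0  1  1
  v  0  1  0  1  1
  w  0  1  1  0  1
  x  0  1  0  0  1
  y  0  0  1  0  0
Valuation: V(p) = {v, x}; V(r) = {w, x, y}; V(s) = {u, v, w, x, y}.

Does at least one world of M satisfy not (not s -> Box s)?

Recall that Box ψ holds at a world iff ψ holds at every accessible world, and Dia ψ holds iff ψ holds at some accessible world.
Let φ = not (not s -> Box s). Evaluate φ at each world:
  u (successors {x, y}): φ is false.
  v (successors {v, x, y}): φ is false.
  w (successors {v, w, y}): φ is false.
  x (successors {v, y}): φ is false.
  y (successors {w}): φ is false.
For instance, at x:
  At x: not s -> Box s is true, so not (not s -> Box s) is false.
    At x: not s is false, Box s is true, so not s -> Box s is true.
      At x: Box s requires s at every successor {v, y}.
        At v: s is true.
        At y: s is true.
      So Box s is true at x.

No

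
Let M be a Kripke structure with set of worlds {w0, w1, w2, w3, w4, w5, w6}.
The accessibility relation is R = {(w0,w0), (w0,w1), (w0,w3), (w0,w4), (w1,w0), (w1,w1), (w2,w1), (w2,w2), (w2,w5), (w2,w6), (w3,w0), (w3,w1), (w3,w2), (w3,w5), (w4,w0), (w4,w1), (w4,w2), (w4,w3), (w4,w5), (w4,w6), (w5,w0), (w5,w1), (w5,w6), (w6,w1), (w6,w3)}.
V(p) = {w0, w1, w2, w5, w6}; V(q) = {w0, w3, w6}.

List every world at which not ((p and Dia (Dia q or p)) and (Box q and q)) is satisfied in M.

Recall that Box ψ holds at a world iff ψ holds at every accessible world, and Dia ψ holds iff ψ holds at some accessible world.
Let φ = not ((p and Dia (Dia q or p)) and (Box q and q)). Evaluate φ at each world:
  w0 (successors {w0, w1, w3, w4}): φ is true.
  w1 (successors {w0, w1}): φ is true.
  w2 (successors {w1, w2, w5, w6}): φ is true.
  w3 (successors {w0, w1, w2, w5}): φ is true.
  w4 (successors {w0, w1, w2, w3, w5, w6}): φ is true.
  w5 (successors {w0, w1, w6}): φ is true.
  w6 (successors {w1, w3}): φ is true.
For instance, at w6:
  At w6: (p and Dia (Dia q or p)) and (Box q and q) is false, so not ((p and Dia (Dia q or p)) and (Box q and q)) is true.
    At w6: p and Dia (Dia q or p) is true, Box q and q is false, so (p and Dia (Dia q or p)) and (Box q and q) is false.
      At w6: p is true, Dia (Dia q or p) is true, so p and Dia (Dia q or p) is true.
      At w6: Box q is false, q is true, so Box q and q is false.
Satisfying worlds: {w0, w1, w2, w3, w4, w5, w6}

w0, w1, w2, w3, w4, w5, w6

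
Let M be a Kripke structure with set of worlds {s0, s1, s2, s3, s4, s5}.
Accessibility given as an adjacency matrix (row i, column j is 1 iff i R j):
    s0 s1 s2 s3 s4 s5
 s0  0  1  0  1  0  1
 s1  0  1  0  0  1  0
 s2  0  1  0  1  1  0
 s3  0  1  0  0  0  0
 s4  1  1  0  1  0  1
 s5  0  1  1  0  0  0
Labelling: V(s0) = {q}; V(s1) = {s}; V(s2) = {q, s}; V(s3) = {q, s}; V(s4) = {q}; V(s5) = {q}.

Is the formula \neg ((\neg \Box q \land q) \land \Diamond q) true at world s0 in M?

No

At s0: (\neg \Box q \land q) \land \Diamond q is true, so \neg ((\neg \Box q \land q) \land \Diamond q) is false.
  At s0: \neg \Box q \land q is true, \Diamond q is true, so (\neg \Box q \land q) \land \Diamond q is true.
    At s0: \neg \Box q is true, q is true, so \neg \Box q \land q is true.
      At s0: \Box q is false, so \neg \Box q is true.
    At s0: \Diamond q requires q at some successor in {s1, s3, s5}.
      q holds at s3, so \Diamond q is true at s0.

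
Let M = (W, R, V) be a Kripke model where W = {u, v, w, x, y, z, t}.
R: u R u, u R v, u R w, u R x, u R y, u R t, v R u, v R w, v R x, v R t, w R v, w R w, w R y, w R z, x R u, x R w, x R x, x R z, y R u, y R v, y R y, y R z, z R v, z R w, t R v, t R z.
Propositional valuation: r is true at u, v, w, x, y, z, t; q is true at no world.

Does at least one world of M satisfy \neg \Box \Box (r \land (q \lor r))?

Let φ = \neg \Box \Box (r \land (q \lor r)). Evaluate φ at each world:
  u (successors {u, v, w, x, y, t}): φ is false.
  v (successors {u, w, x, t}): φ is false.
  w (successors {v, w, y, z}): φ is false.
  x (successors {u, w, x, z}): φ is false.
  y (successors {u, v, y, z}): φ is false.
  z (successors {v, w}): φ is false.
  t (successors {v, z}): φ is false.
For instance, at v:
  At v: \Box \Box (r \land (q \lor r)) is true, so \neg \Box \Box (r \land (q \lor r)) is false.
    At v: \Box \Box (r \land (q \lor r)) requires \Box (r \land (q \lor r)) at every successor {u, w, x, t}.
      At u: \Box (r \land (q \lor r)) is true.
      At w: \Box (r \land (q \lor r)) is true.
      At x: \Box (r \land (q \lor r)) is true.
      At t: \Box (r \land (q \lor r)) is true.
    So \Box \Box (r \land (q \lor r)) is true at v.

No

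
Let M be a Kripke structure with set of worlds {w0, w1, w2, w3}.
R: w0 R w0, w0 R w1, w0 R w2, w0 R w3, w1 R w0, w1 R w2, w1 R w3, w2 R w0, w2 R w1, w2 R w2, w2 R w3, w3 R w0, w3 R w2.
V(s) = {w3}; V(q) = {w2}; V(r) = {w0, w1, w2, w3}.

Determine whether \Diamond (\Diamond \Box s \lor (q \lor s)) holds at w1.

At w1: \Diamond (\Diamond \Box s \lor (q \lor s)) requires \Diamond \Box s \lor (q \lor s) at some successor in {w0, w2, w3}.
  \Diamond \Box s \lor (q \lor s) holds at w2, so \Diamond (\Diamond \Box s \lor (q \lor s)) is true at w1.
    At w2: \Diamond \Box s is false, q \lor s is true, so \Diamond \Box s \lor (q \lor s) is true.
      At w2: \Diamond \Box s requires \Box s at some successor in {w0, w1, w2, w3}.
        At w0: \Box s is false.
        At w1: \Box s is false.
        At w2: \Box s is false.
        At w3: \Box s is false.
      So \Diamond \Box s is false at w2.

Yes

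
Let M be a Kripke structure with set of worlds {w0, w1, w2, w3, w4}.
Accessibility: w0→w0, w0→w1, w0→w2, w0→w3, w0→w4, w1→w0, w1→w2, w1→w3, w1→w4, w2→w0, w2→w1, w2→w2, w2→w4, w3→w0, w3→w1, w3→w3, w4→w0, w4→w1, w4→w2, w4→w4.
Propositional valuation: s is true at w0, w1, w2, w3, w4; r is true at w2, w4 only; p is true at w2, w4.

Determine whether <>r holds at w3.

Recall that <>ψ holds at a world iff ψ holds at some accessible world.
At w3: <>r requires r at some successor in {w0, w1, w3}.
  At w0: r is false.
  At w1: r is false.
  At w3: r is false.
So <>r is false at w3.

No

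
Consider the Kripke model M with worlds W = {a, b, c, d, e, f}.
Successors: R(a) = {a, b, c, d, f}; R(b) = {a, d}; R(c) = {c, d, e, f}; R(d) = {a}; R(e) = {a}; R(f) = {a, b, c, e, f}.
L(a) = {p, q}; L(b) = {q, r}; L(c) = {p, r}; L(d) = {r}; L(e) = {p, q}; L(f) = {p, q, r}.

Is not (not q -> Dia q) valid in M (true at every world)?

Let φ = not (not q -> Dia q). Evaluate φ at each world:
  a (successors {a, b, c, d, f}): φ is false.
  b (successors {a, d}): φ is false.
  c (successors {c, d, e, f}): φ is false.
  d (successors {a}): φ is false.
  e (successors {a}): φ is false.
  f (successors {a, b, c, e, f}): φ is false.
Detail at a (counterexample):
  At a: not q -> Dia q is true, so not (not q -> Dia q) is false.
    At a: not q is false, Dia q is true, so not q -> Dia q is true.
      At a: Dia q requires q at some successor in {a, b, c, d, f}.
        q holds at a, so Dia q is true at a.

No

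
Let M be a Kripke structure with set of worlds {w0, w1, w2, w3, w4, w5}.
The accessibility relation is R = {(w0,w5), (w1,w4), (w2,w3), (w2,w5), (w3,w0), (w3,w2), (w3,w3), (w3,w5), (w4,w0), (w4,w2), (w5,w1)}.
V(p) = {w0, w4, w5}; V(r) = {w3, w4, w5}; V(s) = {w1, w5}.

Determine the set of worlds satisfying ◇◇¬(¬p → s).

w1, w2, w3, w4

Let φ = ◇◇¬(¬p → s). Evaluate φ at each world:
  w0 (successors {w5}): φ is false.
  w1 (successors {w4}): φ is true.
  w2 (successors {w3, w5}): φ is true.
  w3 (successors {w0, w2, w3, w5}): φ is true.
  w4 (successors {w0, w2}): φ is true.
  w5 (successors {w1}): φ is false.
For instance, at w0:
  At w0: ◇◇¬(¬p → s) requires ◇¬(¬p → s) at some successor in {w5}.
    At w5: ◇¬(¬p → s) is false.
  So ◇◇¬(¬p → s) is false at w0.
Satisfying worlds: {w1, w2, w3, w4}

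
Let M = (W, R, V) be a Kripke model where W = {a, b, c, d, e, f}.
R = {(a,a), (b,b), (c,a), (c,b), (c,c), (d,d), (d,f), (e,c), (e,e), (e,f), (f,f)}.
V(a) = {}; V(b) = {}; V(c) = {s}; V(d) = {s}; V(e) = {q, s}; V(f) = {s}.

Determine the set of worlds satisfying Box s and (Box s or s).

d, e, f

Let φ = Box s and (Box s or s). Evaluate φ at each world:
  a (successors {a}): φ is false.
  b (successors {b}): φ is false.
  c (successors {a, b, c}): φ is false.
  d (successors {d, f}): φ is true.
  e (successors {c, e, f}): φ is true.
  f (successors {f}): φ is true.
For instance, at a:
  At a: Box s is false, Box s or s is false, so Box s and (Box s or s) is false.
    At a: Box s requires s at every successor {a}.
      s fails at a, so Box s is false at a.
    At a: Box s is false, s is false, so Box s or s is false.
      At a: Box s requires s at every successor {a}.
        s fails at a, so Box s is false at a.
Satisfying worlds: {d, e, f}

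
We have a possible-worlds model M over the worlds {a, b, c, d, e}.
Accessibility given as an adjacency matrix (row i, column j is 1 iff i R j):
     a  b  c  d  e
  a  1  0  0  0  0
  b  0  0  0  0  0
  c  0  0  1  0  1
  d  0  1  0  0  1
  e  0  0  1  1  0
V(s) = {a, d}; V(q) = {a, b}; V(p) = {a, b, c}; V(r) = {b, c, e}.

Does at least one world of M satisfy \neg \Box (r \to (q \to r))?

Let φ = \neg \Box (r \to (q \to r)). Evaluate φ at each world:
  a (successors {a}): φ is false.
  b (successors ∅): φ is false.
  c (successors {c, e}): φ is false.
  d (successors {b, e}): φ is false.
  e (successors {c, d}): φ is false.
For instance, at a:
  At a: \Box (r \to (q \to r)) is true, so \neg \Box (r \to (q \to r)) is false.
    At a: \Box (r \to (q \to r)) requires r \to (q \to r) at every successor {a}.
      At a: r \to (q \to r) is true.
    So \Box (r \to (q \to r)) is true at a.

No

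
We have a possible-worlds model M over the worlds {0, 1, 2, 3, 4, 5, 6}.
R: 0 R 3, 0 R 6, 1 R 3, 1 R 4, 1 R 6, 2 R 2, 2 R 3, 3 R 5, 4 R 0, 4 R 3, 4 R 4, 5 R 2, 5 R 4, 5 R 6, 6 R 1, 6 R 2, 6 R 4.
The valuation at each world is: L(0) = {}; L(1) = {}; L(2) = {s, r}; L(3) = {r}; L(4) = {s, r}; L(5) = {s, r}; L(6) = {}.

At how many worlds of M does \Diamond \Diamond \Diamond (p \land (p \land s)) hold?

Recall that \Diamond ψ holds at a world iff ψ holds at some accessible world.
Let φ = \Diamond \Diamond \Diamond (p \land (p \land s)). Evaluate φ at each world:
  0 (successors {3, 6}): φ is false.
  1 (successors {3, 4, 6}): φ is false.
  2 (successors {2, 3}): φ is false.
  3 (successors {5}): φ is false.
  4 (successors {0, 3, 4}): φ is false.
  5 (successors {2, 4, 6}): φ is false.
  6 (successors {1, 2, 4}): φ is false.
For instance, at 2:
  At 2: \Diamond \Diamond \Diamond (p \land (p \land s)) requires \Diamond \Diamond (p \land (p \land s)) at some successor in {2, 3}.
    At 2: \Diamond \Diamond (p \land (p \land s)) is false.
    At 3: \Diamond \Diamond (p \land (p \land s)) is false.
  So \Diamond \Diamond \Diamond (p \land (p \land s)) is false at 2.
Satisfying worlds: none.

0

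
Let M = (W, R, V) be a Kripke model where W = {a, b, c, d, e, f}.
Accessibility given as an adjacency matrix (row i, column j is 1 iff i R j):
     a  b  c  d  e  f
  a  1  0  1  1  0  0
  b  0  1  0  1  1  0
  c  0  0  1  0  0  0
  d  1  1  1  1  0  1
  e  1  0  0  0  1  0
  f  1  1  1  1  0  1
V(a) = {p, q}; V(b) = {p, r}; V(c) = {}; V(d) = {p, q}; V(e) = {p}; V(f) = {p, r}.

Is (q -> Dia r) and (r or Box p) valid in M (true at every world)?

No

Let φ = (q -> Dia r) and (r or Box p). Evaluate φ at each world:
  a (successors {a, c, d}): φ is false.
  b (successors {b, d, e}): φ is true.
  c (successors {c}): φ is false.
  d (successors {a, b, c, d, f}): φ is false.
  e (successors {a, e}): φ is true.
  f (successors {a, b, c, d, f}): φ is true.
Detail at a (counterexample):
  At a: q -> Dia r is false, r or Box p is false, so (q -> Dia r) and (r or Box p) is false.
    At a: q is true, Dia r is false, so q -> Dia r is false.
      At a: Dia r requires r at some successor in {a, c, d}.
        At a: r is false.
        At c: r is false.
        At d: r is false.
      So Dia r is false at a.
    At a: r is false, Box p is false, so r or Box p is false.
      At a: Box p requires p at every successor {a, c, d}.
        p fails at c, so Box p is false at a.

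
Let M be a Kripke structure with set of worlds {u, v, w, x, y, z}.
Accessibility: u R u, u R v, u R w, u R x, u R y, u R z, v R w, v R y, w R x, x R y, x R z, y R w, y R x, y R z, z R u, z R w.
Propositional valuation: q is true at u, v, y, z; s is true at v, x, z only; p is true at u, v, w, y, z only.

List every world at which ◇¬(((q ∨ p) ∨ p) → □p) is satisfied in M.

u, v, x, y, z

Recall that □ψ holds at a world iff ψ holds at every accessible world, and ◇ψ holds iff ψ holds at some accessible world.
Let φ = ◇¬(((q ∨ p) ∨ p) → □p). Evaluate φ at each world:
  u (successors {u, v, w, x, y, z}): φ is true.
  v (successors {w, y}): φ is true.
  w (successors {x}): φ is false.
  x (successors {y, z}): φ is true.
  y (successors {w, x, z}): φ is true.
  z (successors {u, w}): φ is true.
For instance, at v:
  At v: ◇¬(((q ∨ p) ∨ p) → □p) requires ¬(((q ∨ p) ∨ p) → □p) at some successor in {w, y}.
    ¬(((q ∨ p) ∨ p) → □p) holds at w, so ◇¬(((q ∨ p) ∨ p) → □p) is true at v.
      At w: ((q ∨ p) ∨ p) → □p is false, so ¬(((q ∨ p) ∨ p) → □p) is true.
Satisfying worlds: {u, v, x, y, z}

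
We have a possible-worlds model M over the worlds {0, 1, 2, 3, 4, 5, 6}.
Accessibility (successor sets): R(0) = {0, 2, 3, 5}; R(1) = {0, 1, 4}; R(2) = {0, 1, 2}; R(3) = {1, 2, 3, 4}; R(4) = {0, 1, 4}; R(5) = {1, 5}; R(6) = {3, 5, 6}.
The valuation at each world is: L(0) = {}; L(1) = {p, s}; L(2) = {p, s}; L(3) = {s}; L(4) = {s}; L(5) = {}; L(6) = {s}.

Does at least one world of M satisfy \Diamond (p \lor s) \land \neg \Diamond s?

No

Let φ = \Diamond (p \lor s) \land \neg \Diamond s. Evaluate φ at each world:
  0 (successors {0, 2, 3, 5}): φ is false.
  1 (successors {0, 1, 4}): φ is false.
  2 (successors {0, 1, 2}): φ is false.
  3 (successors {1, 2, 3, 4}): φ is false.
  4 (successors {0, 1, 4}): φ is false.
  5 (successors {1, 5}): φ is false.
  6 (successors {3, 5, 6}): φ is false.
For instance, at 6:
  At 6: \Diamond (p \lor s) is true, \neg \Diamond s is false, so \Diamond (p \lor s) \land \neg \Diamond s is false.
    At 6: \Diamond (p \lor s) requires p \lor s at some successor in {3, 5, 6}.
      p \lor s holds at 3, so \Diamond (p \lor s) is true at 6.
    At 6: \Diamond s is true, so \neg \Diamond s is false.
      At 6: \Diamond s requires s at some successor in {3, 5, 6}.
        s holds at 3, so \Diamond s is true at 6.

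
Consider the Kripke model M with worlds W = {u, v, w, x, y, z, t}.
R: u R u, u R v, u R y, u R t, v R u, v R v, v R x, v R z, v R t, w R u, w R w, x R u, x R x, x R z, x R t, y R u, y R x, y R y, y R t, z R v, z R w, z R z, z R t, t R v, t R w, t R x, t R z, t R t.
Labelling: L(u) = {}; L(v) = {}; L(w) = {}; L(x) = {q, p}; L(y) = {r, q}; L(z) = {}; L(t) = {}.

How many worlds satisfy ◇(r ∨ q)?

Let φ = ◇(r ∨ q). Evaluate φ at each world:
  u (successors {u, v, y, t}): φ is true.
  v (successors {u, v, x, z, t}): φ is true.
  w (successors {u, w}): φ is false.
  x (successors {u, x, z, t}): φ is true.
  y (successors {u, x, y, t}): φ is true.
  z (successors {v, w, z, t}): φ is false.
  t (successors {v, w, x, z, t}): φ is true.
For instance, at v:
  At v: ◇(r ∨ q) requires r ∨ q at some successor in {u, v, x, z, t}.
    r ∨ q holds at x, so ◇(r ∨ q) is true at v.
Satisfying worlds: {u, v, x, y, t}

5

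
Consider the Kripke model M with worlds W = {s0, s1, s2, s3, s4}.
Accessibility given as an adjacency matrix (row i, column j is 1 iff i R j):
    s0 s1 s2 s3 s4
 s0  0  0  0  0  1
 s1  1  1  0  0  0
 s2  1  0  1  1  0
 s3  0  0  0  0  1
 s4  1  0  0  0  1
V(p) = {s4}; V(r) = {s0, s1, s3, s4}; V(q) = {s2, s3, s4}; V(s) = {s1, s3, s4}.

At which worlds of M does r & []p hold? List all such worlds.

s0, s3

Let φ = r & []p. Evaluate φ at each world:
  s0 (successors {s4}): φ is true.
  s1 (successors {s0, s1}): φ is false.
  s2 (successors {s0, s2, s3}): φ is false.
  s3 (successors {s4}): φ is true.
  s4 (successors {s0, s4}): φ is false.
For instance, at s0:
  At s0: r is true, []p is true, so r & []p is true.
    At s0: []p requires p at every successor {s4}.
      At s4: p is true.
    So []p is true at s0.
Satisfying worlds: {s0, s3}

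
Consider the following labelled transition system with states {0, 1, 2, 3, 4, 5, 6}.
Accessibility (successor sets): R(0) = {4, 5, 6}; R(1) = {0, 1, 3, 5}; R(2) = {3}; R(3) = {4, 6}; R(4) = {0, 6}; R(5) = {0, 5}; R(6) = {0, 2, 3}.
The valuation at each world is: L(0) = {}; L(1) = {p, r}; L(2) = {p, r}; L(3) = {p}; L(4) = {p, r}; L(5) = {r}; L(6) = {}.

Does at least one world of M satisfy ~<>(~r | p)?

Let φ = ~<>(~r | p). Evaluate φ at each world:
  0 (successors {4, 5, 6}): φ is false.
  1 (successors {0, 1, 3, 5}): φ is false.
  2 (successors {3}): φ is false.
  3 (successors {4, 6}): φ is false.
  4 (successors {0, 6}): φ is false.
  5 (successors {0, 5}): φ is false.
  6 (successors {0, 2, 3}): φ is false.
For instance, at 1:
  At 1: <>(~r | p) is true, so ~<>(~r | p) is false.
    At 1: <>(~r | p) requires ~r | p at some successor in {0, 1, 3, 5}.
      ~r | p holds at 0, so <>(~r | p) is true at 1.

No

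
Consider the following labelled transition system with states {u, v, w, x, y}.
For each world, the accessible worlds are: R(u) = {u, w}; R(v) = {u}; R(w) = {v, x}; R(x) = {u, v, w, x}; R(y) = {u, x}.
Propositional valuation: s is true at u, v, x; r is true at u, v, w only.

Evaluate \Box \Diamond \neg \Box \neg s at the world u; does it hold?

Recall that \Box ψ holds at a world iff ψ holds at every accessible world, and \Diamond ψ holds iff ψ holds at some accessible world.
At u: \Box \Diamond \neg \Box \neg s requires \Diamond \neg \Box \neg s at every successor {u, w}.
    At u: \Diamond \neg \Box \neg s requires \neg \Box \neg s at some successor in {u, w}.
      \neg \Box \neg s holds at u, so \Diamond \neg \Box \neg s is true at u.
    At w: \Diamond \neg \Box \neg s requires \neg \Box \neg s at some successor in {v, x}.
      \neg \Box \neg s holds at v, so \Diamond \neg \Box \neg s is true at w.
So \Box \Diamond \neg \Box \neg s is true at u.

Yes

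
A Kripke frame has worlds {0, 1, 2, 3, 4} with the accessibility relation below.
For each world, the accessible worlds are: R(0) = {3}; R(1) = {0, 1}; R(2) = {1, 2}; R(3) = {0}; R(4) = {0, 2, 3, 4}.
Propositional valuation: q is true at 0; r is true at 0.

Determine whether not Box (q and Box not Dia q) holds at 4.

At 4: Box (q and Box not Dia q) is false, so not Box (q and Box not Dia q) is true.
  At 4: Box (q and Box not Dia q) requires q and Box not Dia q at every successor {0, 2, 3, 4}.
    q and Box not Dia q fails at 0, so Box (q and Box not Dia q) is false at 4.
      At 0: q is true, Box not Dia q is false, so q and Box not Dia q is false.

Yes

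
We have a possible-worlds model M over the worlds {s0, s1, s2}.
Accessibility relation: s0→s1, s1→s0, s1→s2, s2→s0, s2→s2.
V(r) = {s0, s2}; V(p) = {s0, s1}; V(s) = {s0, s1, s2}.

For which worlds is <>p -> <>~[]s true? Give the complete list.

Let φ = <>p -> <>~[]s. Evaluate φ at each world:
  s0 (successors {s1}): φ is false.
  s1 (successors {s0, s2}): φ is false.
  s2 (successors {s0, s2}): φ is false.
For instance, at s0:
  At s0: <>p is true, <>~[]s is false, so <>p -> <>~[]s is false.
    At s0: <>p requires p at some successor in {s1}.
      p holds at s1, so <>p is true at s0.
    At s0: <>~[]s requires ~[]s at some successor in {s1}.
      At s1: ~[]s is false.
    So <>~[]s is false at s0.
Satisfying worlds: none.

none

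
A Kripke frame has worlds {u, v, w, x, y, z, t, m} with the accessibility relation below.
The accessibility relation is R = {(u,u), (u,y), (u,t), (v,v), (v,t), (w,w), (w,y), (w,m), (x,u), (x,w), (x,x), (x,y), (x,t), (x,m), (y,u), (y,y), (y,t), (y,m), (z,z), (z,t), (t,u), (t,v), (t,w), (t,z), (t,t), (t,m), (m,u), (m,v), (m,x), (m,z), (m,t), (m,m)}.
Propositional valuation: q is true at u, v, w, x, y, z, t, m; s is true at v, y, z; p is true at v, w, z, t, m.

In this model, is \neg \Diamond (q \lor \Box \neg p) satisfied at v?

No

At v: \Diamond (q \lor \Box \neg p) is true, so \neg \Diamond (q \lor \Box \neg p) is false.
  At v: \Diamond (q \lor \Box \neg p) requires q \lor \Box \neg p at some successor in {v, t}.
    q \lor \Box \neg p holds at v, so \Diamond (q \lor \Box \neg p) is true at v.
      At v: q is true, \Box \neg p is false, so q \lor \Box \neg p is true.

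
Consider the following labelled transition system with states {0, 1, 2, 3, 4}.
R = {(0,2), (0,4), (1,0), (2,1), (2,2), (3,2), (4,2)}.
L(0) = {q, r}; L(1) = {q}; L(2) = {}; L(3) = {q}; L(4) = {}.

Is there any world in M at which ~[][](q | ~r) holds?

Let φ = ~[][](q | ~r). Evaluate φ at each world:
  0 (successors {2, 4}): φ is false.
  1 (successors {0}): φ is false.
  2 (successors {1, 2}): φ is false.
  3 (successors {2}): φ is false.
  4 (successors {2}): φ is false.
For instance, at 4:
  At 4: [][](q | ~r) is true, so ~[][](q | ~r) is false.
    At 4: [][](q | ~r) requires [](q | ~r) at every successor {2}.
      At 2: [](q | ~r) is true.
    So [][](q | ~r) is true at 4.

No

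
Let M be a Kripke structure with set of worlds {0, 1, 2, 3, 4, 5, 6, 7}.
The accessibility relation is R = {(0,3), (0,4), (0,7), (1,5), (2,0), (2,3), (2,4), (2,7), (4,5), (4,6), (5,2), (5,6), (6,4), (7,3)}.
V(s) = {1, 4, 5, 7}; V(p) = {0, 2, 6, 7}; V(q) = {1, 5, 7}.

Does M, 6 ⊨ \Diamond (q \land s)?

No

At 6: \Diamond (q \land s) requires q \land s at some successor in {4}.
  At 4: q \land s is false.
So \Diamond (q \land s) is false at 6.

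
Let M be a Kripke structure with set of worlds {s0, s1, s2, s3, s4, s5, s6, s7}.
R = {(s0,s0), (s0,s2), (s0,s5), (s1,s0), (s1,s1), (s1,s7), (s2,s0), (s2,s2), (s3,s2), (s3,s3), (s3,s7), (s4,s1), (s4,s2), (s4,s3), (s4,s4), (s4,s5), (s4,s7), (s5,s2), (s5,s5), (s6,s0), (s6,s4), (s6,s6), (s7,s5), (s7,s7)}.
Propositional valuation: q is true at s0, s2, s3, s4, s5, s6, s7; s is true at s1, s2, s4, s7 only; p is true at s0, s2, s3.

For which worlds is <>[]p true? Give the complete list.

Recall that []ψ holds at a world iff ψ holds at every accessible world, and <>ψ holds iff ψ holds at some accessible world.
Let φ = <>[]p. Evaluate φ at each world:
  s0 (successors {s0, s2, s5}): φ is true.
  s1 (successors {s0, s1, s7}): φ is false.
  s2 (successors {s0, s2}): φ is true.
  s3 (successors {s2, s3, s7}): φ is true.
  s4 (successors {s1, s2, s3, s4, s5, s7}): φ is true.
  s5 (successors {s2, s5}): φ is true.
  s6 (successors {s0, s4, s6}): φ is false.
  s7 (successors {s5, s7}): φ is false.
For instance, at s5:
  At s5: <>[]p requires []p at some successor in {s2, s5}.
    []p holds at s2, so <>[]p is true at s5.
      At s2: []p requires p at every successor {s0, s2}.
        At s0: p is true.
        At s2: p is true.
      So []p is true at s2.
Satisfying worlds: {s0, s2, s3, s4, s5}

s0, s2, s3, s4, s5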